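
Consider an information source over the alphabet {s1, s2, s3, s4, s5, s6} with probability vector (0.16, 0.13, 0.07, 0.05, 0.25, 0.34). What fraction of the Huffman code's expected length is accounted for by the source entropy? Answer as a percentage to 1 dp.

97.9%

Entropy H = −Σ p log₂ p ≈ 2.3195 bits.
Huffman merges: 1/20+7/100→3/25; 3/25+13/100→1/4; 4/25+1/4→41/100; 1/4+17/50→59/100; 41/100+59/100→1. L = 237/100 ≈ 2.3700.
Efficiency = H/L = 2.3195/2.3700 = 97.9%.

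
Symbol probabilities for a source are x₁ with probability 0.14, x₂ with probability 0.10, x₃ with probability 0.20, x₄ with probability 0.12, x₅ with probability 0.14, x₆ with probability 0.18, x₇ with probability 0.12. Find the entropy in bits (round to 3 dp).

H = −Σ pᵢ log₂ pᵢ.
−0.14·log₂(0.14) = 0.3971
−0.10·log₂(0.10) = 0.3322
−0.20·log₂(0.20) = 0.4644
−0.12·log₂(0.12) = 0.3671
−0.14·log₂(0.14) = 0.3971
−0.18·log₂(0.18) = 0.4453
−0.12·log₂(0.12) = 0.3671
Sum ≈ 2.7702 → 2.770 bits.

2.770 bits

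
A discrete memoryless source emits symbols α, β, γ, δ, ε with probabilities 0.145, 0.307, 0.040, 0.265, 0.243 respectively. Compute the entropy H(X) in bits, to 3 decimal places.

H = −Σ pᵢ log₂ pᵢ.
−0.145·log₂(0.145) = 0.4040
−0.307·log₂(0.307) = 0.5230
−0.040·log₂(0.040) = 0.1858
−0.265·log₂(0.265) = 0.5077
−0.243·log₂(0.243) = 0.4960
Sum ≈ 2.1164 → 2.116 bits.

2.116 bits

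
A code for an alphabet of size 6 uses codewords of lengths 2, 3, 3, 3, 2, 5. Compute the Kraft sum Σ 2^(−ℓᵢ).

With common denominator 2^5 = 32: Σ 2^(−ℓᵢ) = 8/32 + 4/32 + 4/32 + 4/32 + 8/32 + 1/32 = 29/32 = 0.90625.

0.90625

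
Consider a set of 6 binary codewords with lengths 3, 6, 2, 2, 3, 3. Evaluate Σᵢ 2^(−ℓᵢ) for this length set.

With common denominator 2^6 = 64: Σ 2^(−ℓᵢ) = 8/64 + 1/64 + 16/64 + 16/64 + 8/64 + 8/64 = 57/64 = 0.890625.

0.890625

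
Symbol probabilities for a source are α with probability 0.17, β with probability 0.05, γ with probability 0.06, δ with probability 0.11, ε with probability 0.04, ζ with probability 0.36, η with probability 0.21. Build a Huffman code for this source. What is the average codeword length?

Repeatedly combine the two least-probable nodes; the expected code length is the sum of the merged weights.
merge 1/25 + 1/20 → 9/100
merge 3/50 + 9/100 → 3/20
merge 11/100 + 3/20 → 13/50
merge 17/100 + 21/100 → 19/50
merge 13/50 + 9/25 → 31/50
merge 19/50 + 31/50 → 1
L = 9/100 + 3/20 + 13/50 + 19/50 + 31/50 + 1 = 5/2 = 2.5 bits/symbol.

2.5 bits/symbol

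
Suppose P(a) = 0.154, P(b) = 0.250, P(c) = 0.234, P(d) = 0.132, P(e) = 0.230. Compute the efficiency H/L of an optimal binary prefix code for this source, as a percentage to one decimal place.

Entropy H = −Σ p log₂ p ≈ 2.2793 bits.
Huffman merges: 33/250+77/500→143/500; 23/100+117/500→58/125; 1/4+143/500→67/125; 58/125+67/125→1. L = 1143/500 ≈ 2.2860.
Efficiency = H/L = 2.2793/2.2860 = 99.7%.

99.7%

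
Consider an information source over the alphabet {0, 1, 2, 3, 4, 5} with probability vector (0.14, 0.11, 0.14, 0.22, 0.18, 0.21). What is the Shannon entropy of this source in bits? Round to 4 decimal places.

2.5432 bits

H = −Σ pᵢ log₂ pᵢ.
−0.14·log₂(0.14) = 0.3971
−0.11·log₂(0.11) = 0.3503
−0.14·log₂(0.14) = 0.3971
−0.22·log₂(0.22) = 0.4806
−0.18·log₂(0.18) = 0.4453
−0.21·log₂(0.21) = 0.4728
Sum ≈ 2.5432 → 2.5432 bits.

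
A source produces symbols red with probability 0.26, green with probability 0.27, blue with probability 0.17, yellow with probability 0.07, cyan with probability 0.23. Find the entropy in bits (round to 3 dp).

2.206 bits

H = −Σ pᵢ log₂ pᵢ.
−0.26·log₂(0.26) = 0.5053
−0.27·log₂(0.27) = 0.5100
−0.17·log₂(0.17) = 0.4346
−0.07·log₂(0.07) = 0.2686
−0.23·log₂(0.23) = 0.4877
Sum ≈ 2.2061 → 2.206 bits.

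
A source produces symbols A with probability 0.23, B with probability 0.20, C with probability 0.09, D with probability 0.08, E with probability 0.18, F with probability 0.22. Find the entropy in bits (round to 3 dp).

H = −Σ pᵢ log₂ pᵢ.
−0.23·log₂(0.23) = 0.4877
−0.20·log₂(0.20) = 0.4644
−0.09·log₂(0.09) = 0.3127
−0.08·log₂(0.08) = 0.2915
−0.18·log₂(0.18) = 0.4453
−0.22·log₂(0.22) = 0.4806
Sum ≈ 2.4821 → 2.482 bits.

2.482 bits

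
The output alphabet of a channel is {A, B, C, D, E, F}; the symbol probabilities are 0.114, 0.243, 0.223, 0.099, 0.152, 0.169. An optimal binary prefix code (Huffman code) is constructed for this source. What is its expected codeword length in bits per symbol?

Repeatedly combine the two least-probable nodes; the expected code length is the sum of the merged weights.
merge 99/1000 + 57/500 → 213/1000
merge 19/125 + 169/1000 → 321/1000
merge 213/1000 + 223/1000 → 109/250
merge 243/1000 + 321/1000 → 141/250
merge 109/250 + 141/250 → 1
L = 213/1000 + 321/1000 + 109/250 + 141/250 + 1 = 1267/500 = 2.534 bits/symbol.

2.534 bits/symbol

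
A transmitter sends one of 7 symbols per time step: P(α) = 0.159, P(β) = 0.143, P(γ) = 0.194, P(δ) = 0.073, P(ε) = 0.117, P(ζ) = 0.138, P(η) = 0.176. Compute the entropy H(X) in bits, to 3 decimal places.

H = −Σ pᵢ log₂ pᵢ.
−0.159·log₂(0.159) = 0.4218
−0.143·log₂(0.143) = 0.4012
−0.194·log₂(0.194) = 0.4590
−0.073·log₂(0.073) = 0.2756
−0.117·log₂(0.117) = 0.3622
−0.138·log₂(0.138) = 0.3943
−0.176·log₂(0.176) = 0.4411
Sum ≈ 2.7553 → 2.755 bits.

2.755 bits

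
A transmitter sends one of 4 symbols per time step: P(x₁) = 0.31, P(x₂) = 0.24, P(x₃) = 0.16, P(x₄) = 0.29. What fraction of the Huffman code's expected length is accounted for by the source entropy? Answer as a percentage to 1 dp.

97.9%

Entropy H = −Σ p log₂ p ≈ 1.9588 bits.
Huffman merges: 4/25+6/25→2/5; 29/100+31/100→3/5; 2/5+3/5→1. L = 2 ≈ 2.0000.
Efficiency = H/L = 1.9588/2.0000 = 97.9%.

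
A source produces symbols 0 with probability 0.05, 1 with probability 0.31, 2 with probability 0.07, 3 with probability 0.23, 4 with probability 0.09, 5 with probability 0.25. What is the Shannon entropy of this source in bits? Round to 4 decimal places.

H = −Σ pᵢ log₂ pᵢ.
−0.05·log₂(0.05) = 0.2161
−0.31·log₂(0.31) = 0.5238
−0.07·log₂(0.07) = 0.2686
−0.23·log₂(0.23) = 0.4877
−0.09·log₂(0.09) = 0.3127
−0.25·log₂(0.25) = 0.5000
Sum ≈ 2.3088 → 2.3088 bits.

2.3088 bits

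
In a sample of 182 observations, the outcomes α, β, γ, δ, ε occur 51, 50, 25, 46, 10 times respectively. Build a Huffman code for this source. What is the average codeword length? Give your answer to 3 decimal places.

2.192 bits/symbol

Probabilities are the counts divided by 182.
Repeatedly combine the two least-probable nodes; the expected code length is the sum of the merged weights.
merge 5/91 + 25/182 → 5/26
merge 5/26 + 23/91 → 81/182
merge 25/91 + 51/182 → 101/182
merge 81/182 + 101/182 → 1
L = 5/26 + 81/182 + 101/182 + 1 = 57/26 ≈ 2.192 bits/symbol.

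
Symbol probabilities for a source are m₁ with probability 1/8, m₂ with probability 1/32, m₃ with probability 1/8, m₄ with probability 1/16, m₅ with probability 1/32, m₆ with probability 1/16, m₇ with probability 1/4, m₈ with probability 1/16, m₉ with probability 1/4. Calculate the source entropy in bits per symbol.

Each probability is a power of 1/2, so log₂(1/p) is an integer.
H = Σ p·log₂(1/p) = 1/8·3 + 1/32·5 + 1/8·3 + 1/16·4 + 1/32·5 + 1/16·4 + 1/4·2 + 1/16·4 + 1/4·2 = 2.8125 bits.

2.8125 bits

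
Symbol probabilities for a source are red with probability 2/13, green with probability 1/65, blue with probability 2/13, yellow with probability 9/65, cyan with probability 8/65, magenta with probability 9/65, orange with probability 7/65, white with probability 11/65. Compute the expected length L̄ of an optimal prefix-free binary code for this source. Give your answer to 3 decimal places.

Repeatedly combine the two least-probable nodes; the expected code length is the sum of the merged weights.
merge 1/65 + 7/65 → 8/65
merge 8/65 + 8/65 → 16/65
merge 9/65 + 9/65 → 18/65
merge 2/13 + 2/13 → 4/13
merge 11/65 + 16/65 → 27/65
merge 18/65 + 4/13 → 38/65
merge 27/65 + 38/65 → 1
L = 8/65 + 16/65 + 18/65 + 4/13 + 27/65 + 38/65 + 1 = 192/65 ≈ 2.954 bits/symbol.

2.954 bits/symbol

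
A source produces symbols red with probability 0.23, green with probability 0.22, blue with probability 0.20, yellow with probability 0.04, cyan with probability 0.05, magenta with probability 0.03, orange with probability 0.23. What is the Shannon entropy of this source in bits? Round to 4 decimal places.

H = −Σ pᵢ log₂ pᵢ.
−0.23·log₂(0.23) = 0.4877
−0.22·log₂(0.22) = 0.4806
−0.20·log₂(0.20) = 0.4644
−0.04·log₂(0.04) = 0.1858
−0.05·log₂(0.05) = 0.2161
−0.03·log₂(0.03) = 0.1518
−0.23·log₂(0.23) = 0.4877
Sum ≈ 2.4739 → 2.4739 bits.

2.4739 bits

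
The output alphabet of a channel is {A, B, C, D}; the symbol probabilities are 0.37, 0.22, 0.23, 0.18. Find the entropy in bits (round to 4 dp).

1.9443 bits

H = −Σ pᵢ log₂ pᵢ.
−0.37·log₂(0.37) = 0.5307
−0.22·log₂(0.22) = 0.4806
−0.23·log₂(0.23) = 0.4877
−0.18·log₂(0.18) = 0.4453
Sum ≈ 1.9443 → 1.9443 bits.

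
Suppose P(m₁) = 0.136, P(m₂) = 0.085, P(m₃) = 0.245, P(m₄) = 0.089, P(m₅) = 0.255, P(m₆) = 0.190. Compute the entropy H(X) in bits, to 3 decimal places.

2.459 bits

H = −Σ pᵢ log₂ pᵢ.
−0.136·log₂(0.136) = 0.3915
−0.085·log₂(0.085) = 0.3023
−0.245·log₂(0.245) = 0.4971
−0.089·log₂(0.089) = 0.3106
−0.255·log₂(0.255) = 0.5027
−0.190·log₂(0.190) = 0.4552
Sum ≈ 2.4594 → 2.459 bits.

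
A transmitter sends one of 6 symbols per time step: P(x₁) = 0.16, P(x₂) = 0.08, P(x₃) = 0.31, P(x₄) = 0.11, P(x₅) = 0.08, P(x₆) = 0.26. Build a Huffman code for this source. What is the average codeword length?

Repeatedly combine the two least-probable nodes; the expected code length is the sum of the merged weights.
merge 2/25 + 2/25 → 4/25
merge 11/100 + 4/25 → 27/100
merge 4/25 + 13/50 → 21/50
merge 27/100 + 31/100 → 29/50
merge 21/50 + 29/50 → 1
L = 4/25 + 27/100 + 21/50 + 29/50 + 1 = 243/100 = 2.43 bits/symbol.

2.43 bits/symbol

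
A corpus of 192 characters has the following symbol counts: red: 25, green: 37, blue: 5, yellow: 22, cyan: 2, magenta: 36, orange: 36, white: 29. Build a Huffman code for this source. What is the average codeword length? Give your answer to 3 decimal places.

2.807 bits/symbol

Probabilities are the counts divided by 192.
Repeatedly combine the two least-probable nodes; the expected code length is the sum of the merged weights.
merge 1/96 + 5/192 → 7/192
merge 7/192 + 11/96 → 29/192
merge 25/192 + 29/192 → 9/32
merge 29/192 + 3/16 → 65/192
merge 3/16 + 37/192 → 73/192
merge 9/32 + 65/192 → 119/192
merge 73/192 + 119/192 → 1
L = 7/192 + 29/192 + 9/32 + 65/192 + 73/192 + 119/192 + 1 = 539/192 ≈ 2.807 bits/symbol.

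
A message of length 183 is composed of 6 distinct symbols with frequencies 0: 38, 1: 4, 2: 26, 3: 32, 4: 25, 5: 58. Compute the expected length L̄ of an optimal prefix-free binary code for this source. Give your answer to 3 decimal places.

Probabilities are the counts divided by 183.
Repeatedly combine the two least-probable nodes; the expected code length is the sum of the merged weights.
merge 4/183 + 25/183 → 29/183
merge 26/183 + 29/183 → 55/183
merge 32/183 + 38/183 → 70/183
merge 55/183 + 58/183 → 113/183
merge 70/183 + 113/183 → 1
L = 29/183 + 55/183 + 70/183 + 113/183 + 1 = 150/61 ≈ 2.459 bits/symbol.

2.459 bits/symbol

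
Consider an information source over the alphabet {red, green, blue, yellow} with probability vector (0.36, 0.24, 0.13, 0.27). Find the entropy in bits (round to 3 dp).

H = −Σ pᵢ log₂ pᵢ.
−0.36·log₂(0.36) = 0.5306
−0.24·log₂(0.24) = 0.4941
−0.13·log₂(0.13) = 0.3826
−0.27·log₂(0.27) = 0.5100
Sum ≈ 1.9174 → 1.917 bits.

1.917 bits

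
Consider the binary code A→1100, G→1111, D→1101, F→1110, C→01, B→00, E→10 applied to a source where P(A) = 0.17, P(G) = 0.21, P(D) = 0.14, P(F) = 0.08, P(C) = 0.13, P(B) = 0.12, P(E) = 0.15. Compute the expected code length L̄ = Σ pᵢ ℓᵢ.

L̄ = Σ pᵢ·ℓᵢ = 0.17·4 + 0.21·4 + 0.14·4 + 0.08·4 + 0.13·2 + 0.12·2 + 0.15·2 = 3.2 bits/symbol.

3.2 bits/symbol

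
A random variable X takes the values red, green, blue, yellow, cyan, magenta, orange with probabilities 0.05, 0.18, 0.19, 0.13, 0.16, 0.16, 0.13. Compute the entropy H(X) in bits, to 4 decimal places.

2.7280 bits

H = −Σ pᵢ log₂ pᵢ.
−0.05·log₂(0.05) = 0.2161
−0.18·log₂(0.18) = 0.4453
−0.19·log₂(0.19) = 0.4552
−0.13·log₂(0.13) = 0.3826
−0.16·log₂(0.16) = 0.4230
−0.16·log₂(0.16) = 0.4230
−0.13·log₂(0.13) = 0.3826
Sum ≈ 2.7280 → 2.7280 bits.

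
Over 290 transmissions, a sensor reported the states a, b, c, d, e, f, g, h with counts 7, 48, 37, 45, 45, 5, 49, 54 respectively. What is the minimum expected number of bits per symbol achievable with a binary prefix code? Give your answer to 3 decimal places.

Probabilities are the counts divided by 290.
Repeatedly combine the two least-probable nodes; the expected code length is the sum of the merged weights.
merge 1/58 + 7/290 → 6/145
merge 6/145 + 37/290 → 49/290
merge 9/58 + 9/58 → 9/29
merge 24/145 + 49/290 → 97/290
merge 49/290 + 27/145 → 103/290
merge 9/29 + 97/290 → 187/290
merge 103/290 + 187/290 → 1
L = 6/145 + 49/290 + 9/29 + 97/290 + 103/290 + 187/290 + 1 = 414/145 ≈ 2.855 bits/symbol.

2.855 bits/symbol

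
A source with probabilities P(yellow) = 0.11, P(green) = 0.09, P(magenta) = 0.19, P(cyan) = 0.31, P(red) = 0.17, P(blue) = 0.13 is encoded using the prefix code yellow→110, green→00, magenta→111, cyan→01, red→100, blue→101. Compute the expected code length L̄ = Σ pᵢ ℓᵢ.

L̄ = Σ pᵢ·ℓᵢ = 0.11·3 + 0.09·2 + 0.19·3 + 0.31·2 + 0.17·3 + 0.13·3 = 2.6 bits/symbol.

2.6 bits/symbol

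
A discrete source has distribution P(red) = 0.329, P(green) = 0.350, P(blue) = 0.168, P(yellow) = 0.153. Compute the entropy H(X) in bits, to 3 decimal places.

H = −Σ pᵢ log₂ pᵢ.
−0.329·log₂(0.329) = 0.5277
−0.350·log₂(0.350) = 0.5301
−0.168·log₂(0.168) = 0.4323
−0.153·log₂(0.153) = 0.4144
Sum ≈ 1.9045 → 1.904 bits.

1.904 bits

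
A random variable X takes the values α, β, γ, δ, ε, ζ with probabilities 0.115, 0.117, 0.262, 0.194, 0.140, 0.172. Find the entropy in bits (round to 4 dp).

2.5202 bits

H = −Σ pᵢ log₂ pᵢ.
−0.115·log₂(0.115) = 0.3588
−0.117·log₂(0.117) = 0.3622
−0.262·log₂(0.262) = 0.5063
−0.194·log₂(0.194) = 0.4590
−0.140·log₂(0.140) = 0.3971
−0.172·log₂(0.172) = 0.4368
Sum ≈ 2.5202 → 2.5202 bits.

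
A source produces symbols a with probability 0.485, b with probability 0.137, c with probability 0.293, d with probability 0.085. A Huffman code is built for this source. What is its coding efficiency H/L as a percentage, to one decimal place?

99.0%

Entropy H = −Σ p log₂ p ≈ 1.7204 bits.
Huffman merges: 17/200+137/1000→111/500; 111/500+293/1000→103/200; 97/200+103/200→1. L = 1737/1000 ≈ 1.7370.
Efficiency = H/L = 1.7204/1.7370 = 99.0%.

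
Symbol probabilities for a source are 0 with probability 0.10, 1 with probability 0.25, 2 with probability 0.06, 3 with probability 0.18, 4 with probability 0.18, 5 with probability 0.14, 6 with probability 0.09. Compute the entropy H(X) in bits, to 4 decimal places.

2.6761 bits

H = −Σ pᵢ log₂ pᵢ.
−0.10·log₂(0.10) = 0.3322
−0.25·log₂(0.25) = 0.5000
−0.06·log₂(0.06) = 0.2435
−0.18·log₂(0.18) = 0.4453
−0.18·log₂(0.18) = 0.4453
−0.14·log₂(0.14) = 0.3971
−0.09·log₂(0.09) = 0.3127
Sum ≈ 2.6761 → 2.6761 bits.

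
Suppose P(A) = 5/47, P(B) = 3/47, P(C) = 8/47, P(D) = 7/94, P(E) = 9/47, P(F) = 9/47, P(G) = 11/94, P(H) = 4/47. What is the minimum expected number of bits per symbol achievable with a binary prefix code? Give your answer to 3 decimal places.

Repeatedly combine the two least-probable nodes; the expected code length is the sum of the merged weights.
merge 3/47 + 7/94 → 13/94
merge 4/47 + 5/47 → 9/47
merge 11/94 + 13/94 → 12/47
merge 8/47 + 9/47 → 17/47
merge 9/47 + 9/47 → 18/47
merge 12/47 + 17/47 → 29/47
merge 18/47 + 29/47 → 1
L = 13/94 + 9/47 + 12/47 + 17/47 + 18/47 + 29/47 + 1 = 277/94 ≈ 2.947 bits/symbol.

2.947 bits/symbol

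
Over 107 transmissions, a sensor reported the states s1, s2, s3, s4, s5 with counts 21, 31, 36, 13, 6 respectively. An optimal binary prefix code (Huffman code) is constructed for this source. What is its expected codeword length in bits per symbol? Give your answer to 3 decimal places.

Probabilities are the counts divided by 107.
Repeatedly combine the two least-probable nodes; the expected code length is the sum of the merged weights.
merge 6/107 + 13/107 → 19/107
merge 19/107 + 21/107 → 40/107
merge 31/107 + 36/107 → 67/107
merge 40/107 + 67/107 → 1
L = 19/107 + 40/107 + 67/107 + 1 = 233/107 ≈ 2.178 bits/symbol.

2.178 bits/symbol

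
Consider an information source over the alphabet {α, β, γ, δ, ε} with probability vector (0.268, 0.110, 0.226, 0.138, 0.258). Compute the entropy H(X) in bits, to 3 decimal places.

H = −Σ pᵢ log₂ pᵢ.
−0.268·log₂(0.268) = 0.5091
−0.110·log₂(0.110) = 0.3503
−0.226·log₂(0.226) = 0.4849
−0.138·log₂(0.138) = 0.3943
−0.258·log₂(0.258) = 0.5043
Sum ≈ 2.2429 → 2.243 bits.

2.243 bits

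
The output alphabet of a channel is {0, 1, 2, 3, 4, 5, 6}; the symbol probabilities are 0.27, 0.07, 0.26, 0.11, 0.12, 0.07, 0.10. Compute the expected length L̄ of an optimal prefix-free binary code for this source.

Repeatedly combine the two least-probable nodes; the expected code length is the sum of the merged weights.
merge 7/100 + 7/100 → 7/50
merge 1/10 + 11/100 → 21/100
merge 3/25 + 7/50 → 13/50
merge 21/100 + 13/50 → 47/100
merge 13/50 + 27/100 → 53/100
merge 47/100 + 53/100 → 1
L = 7/50 + 21/100 + 13/50 + 47/100 + 53/100 + 1 = 261/100 = 2.61 bits/symbol.

2.61 bits/symbol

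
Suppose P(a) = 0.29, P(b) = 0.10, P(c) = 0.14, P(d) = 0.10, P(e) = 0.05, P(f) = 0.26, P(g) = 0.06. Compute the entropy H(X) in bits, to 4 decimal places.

H = −Σ pᵢ log₂ pᵢ.
−0.29·log₂(0.29) = 0.5179
−0.10·log₂(0.10) = 0.3322
−0.14·log₂(0.14) = 0.3971
−0.10·log₂(0.10) = 0.3322
−0.05·log₂(0.05) = 0.2161
−0.26·log₂(0.26) = 0.5053
−0.06·log₂(0.06) = 0.2435
Sum ≈ 2.5443 → 2.5443 bits.

2.5443 bits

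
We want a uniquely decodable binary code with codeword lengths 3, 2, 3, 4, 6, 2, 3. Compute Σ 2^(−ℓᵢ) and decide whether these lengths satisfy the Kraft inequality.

0.953125; yes

With common denominator 2^6 = 64: Σ 2^(−ℓᵢ) = 8/64 + 16/64 + 8/64 + 4/64 + 1/64 + 16/64 + 8/64 = 61/64 = 0.953125.
Kraft's inequality requires Σ ≤ 1; here Σ = 0.953125 ≤ 1, so such a prefix code exists.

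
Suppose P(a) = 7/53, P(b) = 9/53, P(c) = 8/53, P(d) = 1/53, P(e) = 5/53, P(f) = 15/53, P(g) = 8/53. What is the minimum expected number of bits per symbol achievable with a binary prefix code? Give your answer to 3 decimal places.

Repeatedly combine the two least-probable nodes; the expected code length is the sum of the merged weights.
merge 1/53 + 5/53 → 6/53
merge 6/53 + 7/53 → 13/53
merge 8/53 + 8/53 → 16/53
merge 9/53 + 13/53 → 22/53
merge 15/53 + 16/53 → 31/53
merge 22/53 + 31/53 → 1
L = 6/53 + 13/53 + 16/53 + 22/53 + 31/53 + 1 = 141/53 ≈ 2.660 bits/symbol.

2.660 bits/symbol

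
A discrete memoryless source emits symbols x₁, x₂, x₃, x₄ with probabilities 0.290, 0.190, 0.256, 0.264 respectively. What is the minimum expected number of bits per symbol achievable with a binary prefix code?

Repeatedly combine the two least-probable nodes; the expected code length is the sum of the merged weights.
merge 19/100 + 32/125 → 223/500
merge 33/125 + 29/100 → 277/500
merge 223/500 + 277/500 → 1
L = 223/500 + 277/500 + 1 = 2 bits/symbol.

2 bits/symbol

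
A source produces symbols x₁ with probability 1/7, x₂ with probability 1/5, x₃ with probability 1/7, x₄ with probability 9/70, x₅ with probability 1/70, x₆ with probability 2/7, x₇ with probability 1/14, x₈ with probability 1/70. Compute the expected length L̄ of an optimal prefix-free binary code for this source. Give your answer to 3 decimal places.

2.643 bits/symbol

Repeatedly combine the two least-probable nodes; the expected code length is the sum of the merged weights.
merge 1/70 + 1/70 → 1/35
merge 1/35 + 1/14 → 1/10
merge 1/10 + 9/70 → 8/35
merge 1/7 + 1/7 → 2/7
merge 1/5 + 8/35 → 3/7
merge 2/7 + 2/7 → 4/7
merge 3/7 + 4/7 → 1
L = 1/35 + 1/10 + 8/35 + 2/7 + 3/7 + 4/7 + 1 = 37/14 ≈ 2.643 bits/symbol.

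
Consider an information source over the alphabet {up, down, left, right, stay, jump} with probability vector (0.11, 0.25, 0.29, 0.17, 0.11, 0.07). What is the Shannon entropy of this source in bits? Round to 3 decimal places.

H = −Σ pᵢ log₂ pᵢ.
−0.11·log₂(0.11) = 0.3503
−0.25·log₂(0.25) = 0.5000
−0.29·log₂(0.29) = 0.5179
−0.17·log₂(0.17) = 0.4346
−0.11·log₂(0.11) = 0.3503
−0.07·log₂(0.07) = 0.2686
Sum ≈ 2.4216 → 2.422 bits.

2.422 bits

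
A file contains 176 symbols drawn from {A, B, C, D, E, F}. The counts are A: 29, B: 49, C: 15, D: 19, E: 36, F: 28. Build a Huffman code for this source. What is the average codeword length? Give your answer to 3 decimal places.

Probabilities are the counts divided by 176.
Repeatedly combine the two least-probable nodes; the expected code length is the sum of the merged weights.
merge 15/176 + 19/176 → 17/88
merge 7/44 + 29/176 → 57/176
merge 17/88 + 9/44 → 35/88
merge 49/176 + 57/176 → 53/88
merge 35/88 + 53/88 → 1
L = 17/88 + 57/176 + 35/88 + 53/88 + 1 = 443/176 ≈ 2.517 bits/symbol.

2.517 bits/symbol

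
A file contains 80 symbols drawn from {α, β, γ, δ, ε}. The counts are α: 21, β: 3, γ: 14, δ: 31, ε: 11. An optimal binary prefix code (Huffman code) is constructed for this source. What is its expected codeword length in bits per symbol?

2.1375 bits/symbol

Probabilities are the counts divided by 80.
Repeatedly combine the two least-probable nodes; the expected code length is the sum of the merged weights.
merge 3/80 + 11/80 → 7/40
merge 7/40 + 7/40 → 7/20
merge 21/80 + 7/20 → 49/80
merge 31/80 + 49/80 → 1
L = 7/40 + 7/20 + 49/80 + 1 = 171/80 = 2.1375 bits/symbol.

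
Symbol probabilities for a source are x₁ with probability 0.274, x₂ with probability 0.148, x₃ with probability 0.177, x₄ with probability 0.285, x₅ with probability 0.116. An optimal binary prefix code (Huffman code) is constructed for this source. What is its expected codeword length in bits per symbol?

Repeatedly combine the two least-probable nodes; the expected code length is the sum of the merged weights.
merge 29/250 + 37/250 → 33/125
merge 177/1000 + 33/125 → 441/1000
merge 137/500 + 57/200 → 559/1000
merge 441/1000 + 559/1000 → 1
L = 33/125 + 441/1000 + 559/1000 + 1 = 283/125 = 2.264 bits/symbol.

2.264 bits/symbol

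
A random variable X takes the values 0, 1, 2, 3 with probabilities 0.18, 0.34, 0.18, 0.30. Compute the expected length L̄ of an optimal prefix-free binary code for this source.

2 bits/symbol

Repeatedly combine the two least-probable nodes; the expected code length is the sum of the merged weights.
merge 9/50 + 9/50 → 9/25
merge 3/10 + 17/50 → 16/25
merge 9/25 + 16/25 → 1
L = 9/25 + 16/25 + 1 = 2 bits/symbol.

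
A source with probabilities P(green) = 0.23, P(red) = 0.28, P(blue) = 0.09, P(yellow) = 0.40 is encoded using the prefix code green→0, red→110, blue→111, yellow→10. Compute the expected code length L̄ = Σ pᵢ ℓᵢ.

2.14 bits/symbol

L̄ = Σ pᵢ·ℓᵢ = 0.23·1 + 0.28·3 + 0.09·3 + 0.40·2 = 2.14 bits/symbol.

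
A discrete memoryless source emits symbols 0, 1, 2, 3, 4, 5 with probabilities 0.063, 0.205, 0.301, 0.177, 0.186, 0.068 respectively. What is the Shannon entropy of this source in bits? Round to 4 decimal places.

H = −Σ pᵢ log₂ pᵢ.
−0.063·log₂(0.063) = 0.2513
−0.205·log₂(0.205) = 0.4687
−0.301·log₂(0.301) = 0.5214
−0.177·log₂(0.177) = 0.4422
−0.186·log₂(0.186) = 0.4514
−0.068·log₂(0.068) = 0.2637
Sum ≈ 2.3986 → 2.3986 bits.

2.3986 bits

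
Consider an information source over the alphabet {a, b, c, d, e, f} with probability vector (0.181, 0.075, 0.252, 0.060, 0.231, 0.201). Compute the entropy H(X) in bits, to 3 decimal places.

2.425 bits

H = −Σ pᵢ log₂ pᵢ.
−0.181·log₂(0.181) = 0.4463
−0.075·log₂(0.075) = 0.2803
−0.252·log₂(0.252) = 0.5011
−0.060·log₂(0.060) = 0.2435
−0.231·log₂(0.231) = 0.4883
−0.201·log₂(0.201) = 0.4653
Sum ≈ 2.4248 → 2.425 bits.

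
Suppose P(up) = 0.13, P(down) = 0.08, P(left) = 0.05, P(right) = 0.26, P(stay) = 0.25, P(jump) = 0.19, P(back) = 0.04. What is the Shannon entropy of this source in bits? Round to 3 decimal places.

2.537 bits

H = −Σ pᵢ log₂ pᵢ.
−0.13·log₂(0.13) = 0.3826
−0.08·log₂(0.08) = 0.2915
−0.05·log₂(0.05) = 0.2161
−0.26·log₂(0.26) = 0.5053
−0.25·log₂(0.25) = 0.5000
−0.19·log₂(0.19) = 0.4552
−0.04·log₂(0.04) = 0.1858
Sum ≈ 2.5365 → 2.537 bits.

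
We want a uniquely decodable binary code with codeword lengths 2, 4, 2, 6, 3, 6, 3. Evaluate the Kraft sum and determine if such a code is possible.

0.84375; yes

With common denominator 2^6 = 64: Σ 2^(−ℓᵢ) = 16/64 + 4/64 + 16/64 + 1/64 + 8/64 + 1/64 + 8/64 = 54/64 = 0.84375.
Kraft's inequality requires Σ ≤ 1; here Σ = 0.84375 ≤ 1, so such a prefix code exists.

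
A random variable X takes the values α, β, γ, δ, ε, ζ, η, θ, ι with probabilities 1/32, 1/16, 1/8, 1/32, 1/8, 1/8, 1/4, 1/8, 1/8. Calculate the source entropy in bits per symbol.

2.9375 bits

Each probability is a power of 1/2, so log₂(1/p) is an integer.
H = Σ p·log₂(1/p) = 1/32·5 + 1/16·4 + 1/8·3 + 1/32·5 + 1/8·3 + 1/8·3 + 1/4·2 + 1/8·3 + 1/8·3 = 2.9375 bits.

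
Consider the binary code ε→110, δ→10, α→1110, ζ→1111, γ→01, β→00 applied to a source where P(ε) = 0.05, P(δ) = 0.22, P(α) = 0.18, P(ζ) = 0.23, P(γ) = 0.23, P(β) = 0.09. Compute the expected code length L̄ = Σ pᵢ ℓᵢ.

L̄ = Σ pᵢ·ℓᵢ = 0.05·3 + 0.22·2 + 0.18·4 + 0.23·4 + 0.23·2 + 0.09·2 = 2.87 bits/symbol.

2.87 bits/symbol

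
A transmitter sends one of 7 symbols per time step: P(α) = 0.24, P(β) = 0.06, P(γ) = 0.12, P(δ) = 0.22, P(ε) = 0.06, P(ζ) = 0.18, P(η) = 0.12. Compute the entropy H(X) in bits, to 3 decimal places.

2.641 bits

H = −Σ pᵢ log₂ pᵢ.
−0.24·log₂(0.24) = 0.4941
−0.06·log₂(0.06) = 0.2435
−0.12·log₂(0.12) = 0.3671
−0.22·log₂(0.22) = 0.4806
−0.06·log₂(0.06) = 0.2435
−0.18·log₂(0.18) = 0.4453
−0.12·log₂(0.12) = 0.3671
Sum ≈ 2.6412 → 2.641 bits.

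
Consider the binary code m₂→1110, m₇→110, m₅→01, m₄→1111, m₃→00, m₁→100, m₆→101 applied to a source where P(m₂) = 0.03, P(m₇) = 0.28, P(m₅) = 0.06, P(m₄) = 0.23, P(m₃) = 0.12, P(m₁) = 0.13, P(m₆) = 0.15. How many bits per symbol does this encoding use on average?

3.08 bits/symbol

L̄ = Σ pᵢ·ℓᵢ = 0.03·4 + 0.28·3 + 0.06·2 + 0.23·4 + 0.12·2 + 0.13·3 + 0.15·3 = 3.08 bits/symbol.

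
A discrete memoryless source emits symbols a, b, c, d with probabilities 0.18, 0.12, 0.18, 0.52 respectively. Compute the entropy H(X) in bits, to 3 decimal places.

H = −Σ pᵢ log₂ pᵢ.
−0.18·log₂(0.18) = 0.4453
−0.12·log₂(0.12) = 0.3671
−0.18·log₂(0.18) = 0.4453
−0.52·log₂(0.52) = 0.4906
Sum ≈ 1.7483 → 1.748 bits.

1.748 bits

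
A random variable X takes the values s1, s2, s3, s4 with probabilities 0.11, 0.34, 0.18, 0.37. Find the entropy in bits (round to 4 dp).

1.8555 bits

H = −Σ pᵢ log₂ pᵢ.
−0.11·log₂(0.11) = 0.3503
−0.34·log₂(0.34) = 0.5292
−0.18·log₂(0.18) = 0.4453
−0.37·log₂(0.37) = 0.5307
Sum ≈ 1.8555 → 1.8555 bits.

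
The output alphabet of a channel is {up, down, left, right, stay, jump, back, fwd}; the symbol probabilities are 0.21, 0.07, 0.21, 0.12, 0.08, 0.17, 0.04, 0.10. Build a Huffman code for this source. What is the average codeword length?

2.87 bits/symbol

Repeatedly combine the two least-probable nodes; the expected code length is the sum of the merged weights.
merge 1/25 + 7/100 → 11/100
merge 2/25 + 1/10 → 9/50
merge 11/100 + 3/25 → 23/100
merge 17/100 + 9/50 → 7/20
merge 21/100 + 21/100 → 21/50
merge 23/100 + 7/20 → 29/50
merge 21/50 + 29/50 → 1
L = 11/100 + 9/50 + 23/100 + 7/20 + 21/50 + 29/50 + 1 = 287/100 = 2.87 bits/symbol.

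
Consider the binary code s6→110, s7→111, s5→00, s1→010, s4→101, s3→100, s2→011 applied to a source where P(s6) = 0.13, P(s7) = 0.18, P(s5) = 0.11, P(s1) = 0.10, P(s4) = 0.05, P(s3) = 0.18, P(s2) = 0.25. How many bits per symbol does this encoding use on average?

L̄ = Σ pᵢ·ℓᵢ = 0.13·3 + 0.18·3 + 0.11·2 + 0.10·3 + 0.05·3 + 0.18·3 + 0.25·3 = 2.89 bits/symbol.

2.89 bits/symbol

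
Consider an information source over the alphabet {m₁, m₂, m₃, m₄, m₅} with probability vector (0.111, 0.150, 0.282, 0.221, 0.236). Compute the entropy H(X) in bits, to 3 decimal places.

H = −Σ pᵢ log₂ pᵢ.
−0.111·log₂(0.111) = 0.3520
−0.150·log₂(0.150) = 0.4105
−0.282·log₂(0.282) = 0.5150
−0.221·log₂(0.221) = 0.4813
−0.236·log₂(0.236) = 0.4916
Sum ≈ 2.2505 → 2.250 bits.

2.250 bits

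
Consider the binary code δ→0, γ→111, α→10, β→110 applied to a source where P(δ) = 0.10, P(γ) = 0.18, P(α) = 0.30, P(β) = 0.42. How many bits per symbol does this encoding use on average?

2.5 bits/symbol

L̄ = Σ pᵢ·ℓᵢ = 0.10·1 + 0.18·3 + 0.30·2 + 0.42·3 = 2.5 bits/symbol.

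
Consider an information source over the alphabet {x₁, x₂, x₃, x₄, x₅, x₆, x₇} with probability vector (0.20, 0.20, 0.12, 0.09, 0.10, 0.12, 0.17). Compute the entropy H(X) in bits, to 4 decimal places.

H = −Σ pᵢ log₂ pᵢ.
−0.20·log₂(0.20) = 0.4644
−0.20·log₂(0.20) = 0.4644
−0.12·log₂(0.12) = 0.3671
−0.09·log₂(0.09) = 0.3127
−0.10·log₂(0.10) = 0.3322
−0.12·log₂(0.12) = 0.3671
−0.17·log₂(0.17) = 0.4346
Sum ≈ 2.7423 → 2.7423 bits.

2.7423 bits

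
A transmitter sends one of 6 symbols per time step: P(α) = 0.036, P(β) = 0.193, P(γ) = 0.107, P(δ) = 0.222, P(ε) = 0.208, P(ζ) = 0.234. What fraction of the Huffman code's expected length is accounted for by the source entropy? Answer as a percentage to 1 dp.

Entropy H = −Σ p log₂ p ≈ 2.4193 bits.
Huffman merges: 9/250+107/1000→143/1000; 143/1000+193/1000→42/125; 26/125+111/500→43/100; 117/500+42/125→57/100; 43/100+57/100→1. L = 2479/1000 ≈ 2.4790.
Efficiency = H/L = 2.4193/2.4790 = 97.6%.

97.6%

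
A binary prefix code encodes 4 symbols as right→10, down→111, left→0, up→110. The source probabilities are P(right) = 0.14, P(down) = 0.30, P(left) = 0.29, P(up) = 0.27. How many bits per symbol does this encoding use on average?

2.28 bits/symbol

L̄ = Σ pᵢ·ℓᵢ = 0.14·2 + 0.30·3 + 0.29·1 + 0.27·3 = 2.28 bits/symbol.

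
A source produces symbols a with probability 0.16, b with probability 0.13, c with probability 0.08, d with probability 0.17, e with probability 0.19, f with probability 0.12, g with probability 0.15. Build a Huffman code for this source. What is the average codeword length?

2.81 bits/symbol

Repeatedly combine the two least-probable nodes; the expected code length is the sum of the merged weights.
merge 2/25 + 3/25 → 1/5
merge 13/100 + 3/20 → 7/25
merge 4/25 + 17/100 → 33/100
merge 19/100 + 1/5 → 39/100
merge 7/25 + 33/100 → 61/100
merge 39/100 + 61/100 → 1
L = 1/5 + 7/25 + 33/100 + 39/100 + 61/100 + 1 = 281/100 = 2.81 bits/symbol.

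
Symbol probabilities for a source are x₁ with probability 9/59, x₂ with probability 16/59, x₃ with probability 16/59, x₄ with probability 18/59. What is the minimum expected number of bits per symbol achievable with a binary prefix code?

2 bits/symbol

Repeatedly combine the two least-probable nodes; the expected code length is the sum of the merged weights.
merge 9/59 + 16/59 → 25/59
merge 16/59 + 18/59 → 34/59
merge 25/59 + 34/59 → 1
L = 25/59 + 34/59 + 1 = 2 bits/symbol.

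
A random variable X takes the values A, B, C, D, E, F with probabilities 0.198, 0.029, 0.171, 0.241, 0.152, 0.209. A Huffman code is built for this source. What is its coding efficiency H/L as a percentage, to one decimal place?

Entropy H = −Σ p log₂ p ≈ 2.4263 bits.
Huffman merges: 29/1000+19/125→181/1000; 171/1000+181/1000→44/125; 99/500+209/1000→407/1000; 241/1000+44/125→593/1000; 407/1000+593/1000→1. L = 2533/1000 ≈ 2.5330.
Efficiency = H/L = 2.4263/2.5330 = 95.8%.

95.8%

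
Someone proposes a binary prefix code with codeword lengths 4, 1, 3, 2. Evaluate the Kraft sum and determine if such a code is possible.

With common denominator 2^4 = 16: Σ 2^(−ℓᵢ) = 1/16 + 8/16 + 2/16 + 4/16 = 15/16 = 0.9375.
Kraft's inequality requires Σ ≤ 1; here Σ = 0.9375 ≤ 1, so such a prefix code exists.

0.9375; yes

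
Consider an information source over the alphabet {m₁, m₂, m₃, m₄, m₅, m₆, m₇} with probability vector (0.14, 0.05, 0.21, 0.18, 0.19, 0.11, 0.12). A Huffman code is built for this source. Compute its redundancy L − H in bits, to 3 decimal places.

0.056 bits

Entropy H = −Σ p log₂ p ≈ 2.7039 bits.
Huffman merges: 1/20+11/100→4/25; 3/25+7/50→13/50; 4/25+9/50→17/50; 19/100+21/100→2/5; 13/50+17/50→3/5; 2/5+3/5→1. L = 69/25 ≈ 2.7600.
L − H = 2.7600 − 2.7039 = 0.056 bits.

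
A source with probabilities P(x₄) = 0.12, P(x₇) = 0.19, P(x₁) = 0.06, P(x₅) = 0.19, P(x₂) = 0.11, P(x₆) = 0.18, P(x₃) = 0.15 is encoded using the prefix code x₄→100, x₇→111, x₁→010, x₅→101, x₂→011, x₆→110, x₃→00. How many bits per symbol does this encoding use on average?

2.85 bits/symbol

L̄ = Σ pᵢ·ℓᵢ = 0.12·3 + 0.19·3 + 0.06·3 + 0.19·3 + 0.11·3 + 0.18·3 + 0.15·2 = 2.85 bits/symbol.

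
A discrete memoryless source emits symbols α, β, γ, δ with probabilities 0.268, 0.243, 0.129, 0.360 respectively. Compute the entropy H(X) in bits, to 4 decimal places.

1.9168 bits

H = −Σ pᵢ log₂ pᵢ.
−0.268·log₂(0.268) = 0.5091
−0.243·log₂(0.243) = 0.4960
−0.129·log₂(0.129) = 0.3811
−0.360·log₂(0.360) = 0.5306
Sum ≈ 1.9168 → 1.9168 bits.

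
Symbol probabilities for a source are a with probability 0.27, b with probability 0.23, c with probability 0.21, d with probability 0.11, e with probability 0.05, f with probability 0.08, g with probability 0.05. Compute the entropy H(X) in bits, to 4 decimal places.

2.5445 bits

H = −Σ pᵢ log₂ pᵢ.
−0.27·log₂(0.27) = 0.5100
−0.23·log₂(0.23) = 0.4877
−0.21·log₂(0.21) = 0.4728
−0.11·log₂(0.11) = 0.3503
−0.05·log₂(0.05) = 0.2161
−0.08·log₂(0.08) = 0.2915
−0.05·log₂(0.05) = 0.2161
Sum ≈ 2.5445 → 2.5445 bits.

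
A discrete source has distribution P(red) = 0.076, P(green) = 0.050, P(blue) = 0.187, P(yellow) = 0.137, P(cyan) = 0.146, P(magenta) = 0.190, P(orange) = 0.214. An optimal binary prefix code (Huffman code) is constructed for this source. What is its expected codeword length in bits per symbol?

Repeatedly combine the two least-probable nodes; the expected code length is the sum of the merged weights.
merge 1/20 + 19/250 → 63/500
merge 63/500 + 137/1000 → 263/1000
merge 73/500 + 187/1000 → 333/1000
merge 19/100 + 107/500 → 101/250
merge 263/1000 + 333/1000 → 149/250
merge 101/250 + 149/250 → 1
L = 63/500 + 263/1000 + 333/1000 + 101/250 + 149/250 + 1 = 1361/500 = 2.722 bits/symbol.

2.722 bits/symbol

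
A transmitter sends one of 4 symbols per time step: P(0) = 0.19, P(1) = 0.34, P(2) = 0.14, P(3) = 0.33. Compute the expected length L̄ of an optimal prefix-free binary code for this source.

Repeatedly combine the two least-probable nodes; the expected code length is the sum of the merged weights.
merge 7/50 + 19/100 → 33/100
merge 33/100 + 33/100 → 33/50
merge 17/50 + 33/50 → 1
L = 33/100 + 33/50 + 1 = 199/100 = 1.99 bits/symbol.

1.99 bits/symbol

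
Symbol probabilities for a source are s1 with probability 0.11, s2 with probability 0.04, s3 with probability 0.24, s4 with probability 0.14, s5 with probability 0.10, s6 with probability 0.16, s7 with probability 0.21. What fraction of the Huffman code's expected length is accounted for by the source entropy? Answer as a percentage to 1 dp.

98.7%

Entropy H = −Σ p log₂ p ≈ 2.6553 bits.
Huffman merges: 1/25+1/10→7/50; 11/100+7/50→1/4; 7/50+4/25→3/10; 21/100+6/25→9/20; 1/4+3/10→11/20; 9/20+11/20→1. L = 269/100 ≈ 2.6900.
Efficiency = H/L = 2.6553/2.6900 = 98.7%.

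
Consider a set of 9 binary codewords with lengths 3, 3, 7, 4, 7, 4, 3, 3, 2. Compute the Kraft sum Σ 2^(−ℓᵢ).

0.890625

With common denominator 2^7 = 128: Σ 2^(−ℓᵢ) = 16/128 + 16/128 + 1/128 + 8/128 + 1/128 + 8/128 + 16/128 + 16/128 + 32/128 = 114/128 = 0.890625.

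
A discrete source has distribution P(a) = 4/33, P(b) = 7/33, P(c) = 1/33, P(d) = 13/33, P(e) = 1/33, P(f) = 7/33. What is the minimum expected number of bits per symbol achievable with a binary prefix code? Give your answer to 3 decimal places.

2.242 bits/symbol

Repeatedly combine the two least-probable nodes; the expected code length is the sum of the merged weights.
merge 1/33 + 1/33 → 2/33
merge 2/33 + 4/33 → 2/11
merge 2/11 + 7/33 → 13/33
merge 7/33 + 13/33 → 20/33
merge 13/33 + 20/33 → 1
L = 2/33 + 2/11 + 13/33 + 20/33 + 1 = 74/33 ≈ 2.242 bits/symbol.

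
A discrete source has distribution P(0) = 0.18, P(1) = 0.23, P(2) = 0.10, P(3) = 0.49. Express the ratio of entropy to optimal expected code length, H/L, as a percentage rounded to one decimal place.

98.9%

Entropy H = −Σ p log₂ p ≈ 1.7694 bits.
Huffman merges: 1/10+9/50→7/25; 23/100+7/25→51/100; 49/100+51/100→1. L = 179/100 ≈ 1.7900.
Efficiency = H/L = 1.7694/1.7900 = 98.9%.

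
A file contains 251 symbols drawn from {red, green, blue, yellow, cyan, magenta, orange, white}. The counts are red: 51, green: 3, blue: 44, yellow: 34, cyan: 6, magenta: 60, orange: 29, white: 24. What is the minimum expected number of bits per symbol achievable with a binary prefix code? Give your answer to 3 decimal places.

Probabilities are the counts divided by 251.
Repeatedly combine the two least-probable nodes; the expected code length is the sum of the merged weights.
merge 3/251 + 6/251 → 9/251
merge 9/251 + 24/251 → 33/251
merge 29/251 + 33/251 → 62/251
merge 34/251 + 44/251 → 78/251
merge 51/251 + 60/251 → 111/251
merge 62/251 + 78/251 → 140/251
merge 111/251 + 140/251 → 1
L = 9/251 + 33/251 + 62/251 + 78/251 + 111/251 + 140/251 + 1 = 684/251 ≈ 2.725 bits/symbol.

2.725 bits/symbol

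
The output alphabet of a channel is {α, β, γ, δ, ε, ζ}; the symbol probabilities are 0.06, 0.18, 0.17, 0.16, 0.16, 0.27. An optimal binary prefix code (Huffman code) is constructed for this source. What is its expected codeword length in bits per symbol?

Repeatedly combine the two least-probable nodes; the expected code length is the sum of the merged weights.
merge 3/50 + 4/25 → 11/50
merge 4/25 + 17/100 → 33/100
merge 9/50 + 11/50 → 2/5
merge 27/100 + 33/100 → 3/5
merge 2/5 + 3/5 → 1
L = 11/50 + 33/100 + 2/5 + 3/5 + 1 = 51/20 = 2.55 bits/symbol.

2.55 bits/symbol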